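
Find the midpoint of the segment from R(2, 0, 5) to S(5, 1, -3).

M = ((x₁+x₂)/2, (y₁+y₂)/2, (z₁+z₂)/2)
  = ((2 + 5)/2, (0 + 1)/2, (5 - 3)/2)
  = (7/2, 1/2, 2/2)
  = (3.5, 0.5, 1)

(3.5, 0.5, 1)


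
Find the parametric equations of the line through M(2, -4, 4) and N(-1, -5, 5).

Direction vector d = N - M = (-1 - 2, -5 + 4, 5 - 4) = (-3, -1, 1)
Parametric form r = M + t·d:
x = 2 - 3t, y = -4 - t, z = 4 + t

x = 2 - 3t, y = -4 - t, z = 4 + t


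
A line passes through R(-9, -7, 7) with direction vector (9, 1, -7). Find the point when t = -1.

P(t) = R + t·d
  = (-9 + 9·(-1), -7 + 1·(-1), 7 + (-7)·(-1))
  = (-9 - 9, -7 - 1, 7 + 7)
  = (-18, -8, 14)

(-18, -8, 14)


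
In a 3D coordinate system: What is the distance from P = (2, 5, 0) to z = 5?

distance = |a·x₀ + b·y₀ + c·z₀ - d| / √(a² + b² + c²)
  = |0·2 + 0·5 + 1·0 - 5| / √(0² + 0² + 1²)
  = |0 + 0 + 0 - 5| / √(0 + 0 + 1)
  = |-5| / √1
  = 5 / 1
  ≈ 5

5


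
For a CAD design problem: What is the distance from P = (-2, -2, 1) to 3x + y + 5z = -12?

distance = |a·x₀ + b·y₀ + c·z₀ - d| / √(a² + b² + c²)
  = |3·(-2) + 1·(-2) + 5·1 - (-12)| / √(3² + 1² + 5²)
  = |-6 - 2 + 5 + 12| / √(9 + 1 + 25)
  = |9| / √35
  = 9 / 5.916
  ≈ 1.521

1.521


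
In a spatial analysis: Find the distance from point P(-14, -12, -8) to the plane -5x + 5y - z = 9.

distance = |a·x₀ + b·y₀ + c·z₀ - d| / √(a² + b² + c²)
  = |(-5)·(-14) + 5·(-12) + (-1)·(-8) - 9| / √((-5)² + 5² + (-1)²)
  = |70 - 60 + 8 - 9| / √(25 + 25 + 1)
  = |9| / √51
  = 9 / 7.141
  ≈ 1.26

1.26


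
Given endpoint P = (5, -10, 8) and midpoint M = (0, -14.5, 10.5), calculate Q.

Q = 2M - P
  = (2·0 - 5, 2·(-14.5) - (-10), 2·10.5 - 8)
  = (0 - 5, -29 + 10, 21 - 8)
  = (-5, -19, 13)

(-5, -19, 13)


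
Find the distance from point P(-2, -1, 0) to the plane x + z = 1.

distance = |a·x₀ + b·y₀ + c·z₀ - d| / √(a² + b² + c²)
  = |1·(-2) + 0·(-1) + 1·0 - 1| / √(1² + 0² + 1²)
  = |-2 + 0 + 0 - 1| / √(1 + 0 + 1)
  = |-3| / √2
  = 3 / 1.414
  ≈ 2.121

2.121


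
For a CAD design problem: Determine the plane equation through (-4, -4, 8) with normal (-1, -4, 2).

The plane through P with normal n = (a, b, c) satisfies n·(r - P) = 0,
i.e. ax + by + cz = a·x₀ + b·y₀ + c·z₀.
d = (-1)·(-4) + (-4)·(-4) + 2·8
  = 4 + 16 + 16
  = 36
Equation: -x - 4y + 2z = 36

-x - 4y + 2z = 36


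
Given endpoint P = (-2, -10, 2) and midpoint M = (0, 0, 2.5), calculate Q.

Q = 2M - P
  = (2·0 - (-2), 2·0 - (-10), 2·2.5 - 2)
  = (0 + 2, 0 + 10, 5 - 2)
  = (2, 10, 3)

(2, 10, 3)


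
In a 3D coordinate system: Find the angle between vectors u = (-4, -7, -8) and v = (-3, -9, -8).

u·v = (-4)·(-3) + (-7)·(-9) + (-8)·(-8) = 12 + 63 + 64 = 139
|u| = √((-4)² + (-7)² + (-8)²) = √129 ≈ 11.36
|v| = √((-3)² + (-9)² + (-8)²) = √154 ≈ 12.41
cos θ = (u·v)/(|u||v|) = 139/(11.36·12.41) ≈ 0.9862
θ = arccos(0.9862) ≈ 9.534°

9.534°


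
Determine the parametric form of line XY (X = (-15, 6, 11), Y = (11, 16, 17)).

Direction vector d = Y - X = (11 + 15, 16 - 6, 17 - 11) = (26, 10, 6)
Parametric form r = X + t·d:
x = -15 + 26t, y = 6 + 10t, z = 11 + 6t

x = -15 + 26t, y = 6 + 10t, z = 11 + 6t


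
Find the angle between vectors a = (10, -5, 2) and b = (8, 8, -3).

a·b = 10·8 + (-5)·8 + 2·(-3) = 80 - 40 - 6 = 34
|a| = √(10² + (-5)² + 2²) = √129 ≈ 11.36
|b| = √(8² + 8² + (-3)²) = √137 ≈ 11.7
cos θ = (a·b)/(|a||b|) = 34/(11.36·11.7) ≈ 0.2558
θ = arccos(0.2558) ≈ 75.18°

75.18°


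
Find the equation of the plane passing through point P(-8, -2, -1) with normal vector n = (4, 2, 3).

The plane through P with normal n = (a, b, c) satisfies n·(r - P) = 0,
i.e. ax + by + cz = a·x₀ + b·y₀ + c·z₀.
d = 4·(-8) + 2·(-2) + 3·(-1)
  = -32 - 4 - 3
  = -39
Equation: 4x + 2y + 3z = -39

4x + 2y + 3z = -39


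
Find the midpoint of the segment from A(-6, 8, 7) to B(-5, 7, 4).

M = ((x₁+x₂)/2, (y₁+y₂)/2, (z₁+z₂)/2)
  = ((-6 - 5)/2, (8 + 7)/2, (7 + 4)/2)
  = (-11/2, 15/2, 11/2)
  = (-5.5, 7.5, 5.5)

(-5.5, 7.5, 5.5)


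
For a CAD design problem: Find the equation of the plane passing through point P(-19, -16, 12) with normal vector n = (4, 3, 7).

The plane through P with normal n = (a, b, c) satisfies n·(r - P) = 0,
i.e. ax + by + cz = a·x₀ + b·y₀ + c·z₀.
d = 4·(-19) + 3·(-16) + 7·12
  = -76 - 48 + 84
  = -40
Equation: 4x + 3y + 7z = -40

4x + 3y + 7z = -40


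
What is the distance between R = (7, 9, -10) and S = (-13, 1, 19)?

d = √[(x₂-x₁)² + (y₂-y₁)² + (z₂-z₁)²]
  = √[(-20)² + (-8)² + 29²]
  = √[400 + 64 + 841]
  = √1305
  ≈ 36.12

36.12


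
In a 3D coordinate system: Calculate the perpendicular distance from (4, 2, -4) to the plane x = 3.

distance = |a·x₀ + b·y₀ + c·z₀ - d| / √(a² + b² + c²)
  = |1·4 + 0·2 + 0·(-4) - 3| / √(1² + 0² + 0²)
  = |4 + 0 + 0 - 3| / √(1 + 0 + 0)
  = |1| / √1
  = 1 / 1
  ≈ 1

1


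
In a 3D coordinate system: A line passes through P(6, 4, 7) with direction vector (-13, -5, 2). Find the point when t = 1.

P(t) = P + t·d
  = (6 + (-13)·1, 4 + (-5)·1, 7 + 2·1)
  = (6 - 13, 4 - 5, 7 + 2)
  = (-7, -1, 9)

(-7, -1, 9)


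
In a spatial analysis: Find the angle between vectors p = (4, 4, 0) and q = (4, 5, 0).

p·q = 4·4 + 4·5 + 0·0 = 16 + 20 + 0 = 36
|p| = √(4² + 4² + 0²) = √32 ≈ 5.657
|q| = √(4² + 5² + 0²) = √41 ≈ 6.403
cos θ = (p·q)/(|p||q|) = 36/(5.657·6.403) ≈ 0.9939
θ = arccos(0.9939) ≈ 6.34°

6.34°


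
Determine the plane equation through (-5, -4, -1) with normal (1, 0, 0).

The plane through P with normal n = (a, b, c) satisfies n·(r - P) = 0,
i.e. ax + by + cz = a·x₀ + b·y₀ + c·z₀.
d = 1·(-5) + 0·(-4) + 0·(-1)
  = -5 + 0 + 0
  = -5
Equation: x = -5

x = -5


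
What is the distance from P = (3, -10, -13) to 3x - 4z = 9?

distance = |a·x₀ + b·y₀ + c·z₀ - d| / √(a² + b² + c²)
  = |3·3 + 0·(-10) + (-4)·(-13) - 9| / √(3² + 0² + (-4)²)
  = |9 + 0 + 52 - 9| / √(9 + 0 + 16)
  = |52| / √25
  = 52 / 5
  ≈ 10.4

10.4


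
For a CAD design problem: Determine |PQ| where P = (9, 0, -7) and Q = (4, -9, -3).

d = √[(x₂-x₁)² + (y₂-y₁)² + (z₂-z₁)²]
  = √[(-5)² + (-9)² + 4²]
  = √[25 + 81 + 16]
  = √122
  ≈ 11.05

11.05


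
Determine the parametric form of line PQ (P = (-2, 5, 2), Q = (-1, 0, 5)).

Direction vector d = Q - P = (-1 + 2, 0 - 5, 5 - 2) = (1, -5, 3)
Parametric form r = P + t·d:
x = -2 + t, y = 5 - 5t, z = 2 + 3t

x = -2 + t, y = 5 - 5t, z = 2 + 3t


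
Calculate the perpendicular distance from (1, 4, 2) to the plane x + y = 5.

distance = |a·x₀ + b·y₀ + c·z₀ - d| / √(a² + b² + c²)
  = |1·1 + 1·4 + 0·2 - 5| / √(1² + 1² + 0²)
  = |1 + 4 + 0 - 5| / √(1 + 1 + 0)
  = |0| / √2
  = 0 / 1.414
  ≈ 0

0


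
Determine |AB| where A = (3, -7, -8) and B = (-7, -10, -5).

d = √[(x₂-x₁)² + (y₂-y₁)² + (z₂-z₁)²]
  = √[(-10)² + (-3)² + 3²]
  = √[100 + 9 + 9]
  = √118
  ≈ 10.86

10.86


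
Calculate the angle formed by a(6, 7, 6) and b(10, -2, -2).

a·b = 6·10 + 7·(-2) + 6·(-2) = 60 - 14 - 12 = 34
|a| = √(6² + 7² + 6²) = √121 ≈ 11
|b| = √(10² + (-2)² + (-2)²) = √108 ≈ 10.39
cos θ = (a·b)/(|a||b|) = 34/(11·10.39) ≈ 0.2974
θ = arccos(0.2974) ≈ 72.7°

72.7°


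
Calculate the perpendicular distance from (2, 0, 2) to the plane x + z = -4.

distance = |a·x₀ + b·y₀ + c·z₀ - d| / √(a² + b² + c²)
  = |1·2 + 0·0 + 1·2 - (-4)| / √(1² + 0² + 1²)
  = |2 + 0 + 2 + 4| / √(1 + 0 + 1)
  = |8| / √2
  = 8 / 1.414
  ≈ 5.657

5.657


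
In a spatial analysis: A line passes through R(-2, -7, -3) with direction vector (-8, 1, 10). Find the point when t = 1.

P(t) = R + t·d
  = (-2 + (-8)·1, -7 + 1·1, -3 + 10·1)
  = (-2 - 8, -7 + 1, -3 + 10)
  = (-10, -6, 7)

(-10, -6, 7)


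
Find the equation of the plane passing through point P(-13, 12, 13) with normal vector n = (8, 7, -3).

The plane through P with normal n = (a, b, c) satisfies n·(r - P) = 0,
i.e. ax + by + cz = a·x₀ + b·y₀ + c·z₀.
d = 8·(-13) + 7·12 + (-3)·13
  = -104 + 84 - 39
  = -59
Equation: 8x + 7y - 3z = -59

8x + 7y - 3z = -59


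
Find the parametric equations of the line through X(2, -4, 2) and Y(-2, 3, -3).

Direction vector d = Y - X = (-2 - 2, 3 + 4, -3 - 2) = (-4, 7, -5)
Parametric form r = X + t·d:
x = 2 - 4t, y = -4 + 7t, z = 2 - 5t

x = 2 - 4t, y = -4 + 7t, z = 2 - 5t


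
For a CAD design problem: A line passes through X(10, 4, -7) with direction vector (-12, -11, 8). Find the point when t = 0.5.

P(t) = X + t·d
  = (10 + (-12)·0.5, 4 + (-11)·0.5, -7 + 8·0.5)
  = (10 - 6, 4 - 5.5, -7 + 4)
  = (4, -1.5, -3)

(4, -1.5, -3)


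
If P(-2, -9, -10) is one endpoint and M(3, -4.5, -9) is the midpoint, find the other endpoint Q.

Q = 2M - P
  = (2·3 - (-2), 2·(-4.5) - (-9), 2·(-9) - (-10))
  = (6 + 2, -9 + 9, -18 + 10)
  = (8, 0, -8)

(8, 0, -8)


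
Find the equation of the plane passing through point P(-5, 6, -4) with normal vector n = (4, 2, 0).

The plane through P with normal n = (a, b, c) satisfies n·(r - P) = 0,
i.e. ax + by + cz = a·x₀ + b·y₀ + c·z₀.
d = 4·(-5) + 2·6 + 0·(-4)
  = -20 + 12 + 0
  = -8
Equation: 4x + 2y = -8

4x + 2y = -8


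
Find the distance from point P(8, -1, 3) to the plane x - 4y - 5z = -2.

distance = |a·x₀ + b·y₀ + c·z₀ - d| / √(a² + b² + c²)
  = |1·8 + (-4)·(-1) + (-5)·3 - (-2)| / √(1² + (-4)² + (-5)²)
  = |8 + 4 - 15 + 2| / √(1 + 16 + 25)
  = |-1| / √42
  = 1 / 6.481
  ≈ 0.1543

0.1543


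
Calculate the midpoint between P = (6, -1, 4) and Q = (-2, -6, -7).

M = ((x₁+x₂)/2, (y₁+y₂)/2, (z₁+z₂)/2)
  = ((6 - 2)/2, (-1 - 6)/2, (4 - 7)/2)
  = (4/2, -7/2, -3/2)
  = (2, -3.5, -1.5)

(2, -3.5, -1.5)


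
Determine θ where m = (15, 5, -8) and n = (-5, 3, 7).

m·n = 15·(-5) + 5·3 + (-8)·7 = -75 + 15 - 56 = -116
|m| = √(15² + 5² + (-8)²) = √314 ≈ 17.72
|n| = √((-5)² + 3² + 7²) = √83 ≈ 9.11
cos θ = (m·n)/(|m||n|) = -116/(17.72·9.11) ≈ -0.7185
θ = arccos(-0.7185) ≈ 135.9°

135.9°


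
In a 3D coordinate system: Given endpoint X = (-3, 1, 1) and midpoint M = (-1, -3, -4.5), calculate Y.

Y = 2M - X
  = (2·(-1) - (-3), 2·(-3) - 1, 2·(-4.5) - 1)
  = (-2 + 3, -6 - 1, -9 - 1)
  = (1, -7, -10)

(1, -7, -10)


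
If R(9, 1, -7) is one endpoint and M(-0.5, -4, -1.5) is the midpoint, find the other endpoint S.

S = 2M - R
  = (2·(-0.5) - 9, 2·(-4) - 1, 2·(-1.5) - (-7))
  = (-1 - 9, -8 - 1, -3 + 7)
  = (-10, -9, 4)

(-10, -9, 4)


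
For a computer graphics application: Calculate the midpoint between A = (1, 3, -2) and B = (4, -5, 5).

M = ((x₁+x₂)/2, (y₁+y₂)/2, (z₁+z₂)/2)
  = ((1 + 4)/2, (3 - 5)/2, (-2 + 5)/2)
  = (5/2, -2/2, 3/2)
  = (2.5, -1, 1.5)

(2.5, -1, 1.5)


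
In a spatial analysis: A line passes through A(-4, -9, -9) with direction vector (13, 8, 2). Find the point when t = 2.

P(t) = A + t·d
  = (-4 + 13·2, -9 + 8·2, -9 + 2·2)
  = (-4 + 26, -9 + 16, -9 + 4)
  = (22, 7, -5)

(22, 7, -5)


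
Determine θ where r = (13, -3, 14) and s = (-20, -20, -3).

r·s = 13·(-20) + (-3)·(-20) + 14·(-3) = -260 + 60 - 42 = -242
|r| = √(13² + (-3)² + 14²) = √374 ≈ 19.34
|s| = √((-20)² + (-20)² + (-3)²) = √809 ≈ 28.44
cos θ = (r·s)/(|r||s|) = -242/(19.34·28.44) ≈ -0.44
θ = arccos(-0.44) ≈ 116.1°

116.1°


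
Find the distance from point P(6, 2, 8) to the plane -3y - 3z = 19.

distance = |a·x₀ + b·y₀ + c·z₀ - d| / √(a² + b² + c²)
  = |0·6 + (-3)·2 + (-3)·8 - 19| / √(0² + (-3)² + (-3)²)
  = |0 - 6 - 24 - 19| / √(0 + 9 + 9)
  = |-49| / √18
  = 49 / 4.243
  ≈ 11.55

11.55


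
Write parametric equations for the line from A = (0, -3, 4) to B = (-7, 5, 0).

Direction vector d = B - A = (-7 + 0, 5 + 3, 0 - 4) = (-7, 8, -4)
Parametric form r = A + t·d:
x = 0 - 7t, y = -3 + 8t, z = 4 - 4t

x = 0 - 7t, y = -3 + 8t, z = 4 - 4t


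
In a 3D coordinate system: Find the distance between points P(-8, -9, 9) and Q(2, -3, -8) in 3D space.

d = √[(x₂-x₁)² + (y₂-y₁)² + (z₂-z₁)²]
  = √[10² + 6² + (-17)²]
  = √[100 + 36 + 289]
  = √425
  ≈ 20.62

20.62


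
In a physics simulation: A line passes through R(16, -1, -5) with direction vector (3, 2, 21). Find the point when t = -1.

P(t) = R + t·d
  = (16 + 3·(-1), -1 + 2·(-1), -5 + 21·(-1))
  = (16 - 3, -1 - 2, -5 - 21)
  = (13, -3, -26)

(13, -3, -26)


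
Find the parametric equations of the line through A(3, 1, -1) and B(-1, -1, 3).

Direction vector d = B - A = (-1 - 3, -1 - 1, 3 + 1) = (-4, -2, 4)
Parametric form r = A + t·d:
x = 3 - 4t, y = 1 - 2t, z = -1 + 4t

x = 3 - 4t, y = 1 - 2t, z = -1 + 4t


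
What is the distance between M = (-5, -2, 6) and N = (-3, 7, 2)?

d = √[(x₂-x₁)² + (y₂-y₁)² + (z₂-z₁)²]
  = √[2² + 9² + (-4)²]
  = √[4 + 81 + 16]
  = √101
  ≈ 10.05

10.05


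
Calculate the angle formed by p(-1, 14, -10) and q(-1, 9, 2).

p·q = (-1)·(-1) + 14·9 + (-10)·2 = 1 + 126 - 20 = 107
|p| = √((-1)² + 14² + (-10)²) = √297 ≈ 17.23
|q| = √((-1)² + 9² + 2²) = √86 ≈ 9.274
cos θ = (p·q)/(|p||q|) = 107/(17.23·9.274) ≈ 0.6695
θ = arccos(0.6695) ≈ 47.97°

47.97°


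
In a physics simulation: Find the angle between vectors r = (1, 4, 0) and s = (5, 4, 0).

r·s = 1·5 + 4·4 + 0·0 = 5 + 16 + 0 = 21
|r| = √(1² + 4² + 0²) = √17 ≈ 4.123
|s| = √(5² + 4² + 0²) = √41 ≈ 6.403
cos θ = (r·s)/(|r||s|) = 21/(4.123·6.403) ≈ 0.7954
θ = arccos(0.7954) ≈ 37.3°

37.3°


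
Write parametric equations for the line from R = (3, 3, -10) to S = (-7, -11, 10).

Direction vector d = S - R = (-7 - 3, -11 - 3, 10 + 10) = (-10, -14, 20)
Parametric form r = R + t·d:
x = 3 - 10t, y = 3 - 14t, z = -10 + 20t

x = 3 - 10t, y = 3 - 14t, z = -10 + 20t


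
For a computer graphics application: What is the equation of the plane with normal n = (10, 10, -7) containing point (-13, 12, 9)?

The plane through P with normal n = (a, b, c) satisfies n·(r - P) = 0,
i.e. ax + by + cz = a·x₀ + b·y₀ + c·z₀.
d = 10·(-13) + 10·12 + (-7)·9
  = -130 + 120 - 63
  = -73
Equation: 10x + 10y - 7z = -73

10x + 10y - 7z = -73


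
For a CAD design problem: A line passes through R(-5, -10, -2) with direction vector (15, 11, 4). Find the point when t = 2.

P(t) = R + t·d
  = (-5 + 15·2, -10 + 11·2, -2 + 4·2)
  = (-5 + 30, -10 + 22, -2 + 8)
  = (25, 12, 6)

(25, 12, 6)


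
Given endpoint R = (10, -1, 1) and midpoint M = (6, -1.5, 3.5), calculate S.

S = 2M - R
  = (2·6 - 10, 2·(-1.5) - (-1), 2·3.5 - 1)
  = (12 - 10, -3 + 1, 7 - 1)
  = (2, -2, 6)

(2, -2, 6)


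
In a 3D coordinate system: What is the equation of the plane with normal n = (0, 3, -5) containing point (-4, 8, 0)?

The plane through P with normal n = (a, b, c) satisfies n·(r - P) = 0,
i.e. ax + by + cz = a·x₀ + b·y₀ + c·z₀.
d = 0·(-4) + 3·8 + (-5)·0
  = 0 + 24 + 0
  = 24
Equation: 3y - 5z = 24

3y - 5z = 24


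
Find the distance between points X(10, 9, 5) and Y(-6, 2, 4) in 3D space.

d = √[(x₂-x₁)² + (y₂-y₁)² + (z₂-z₁)²]
  = √[(-16)² + (-7)² + (-1)²]
  = √[256 + 49 + 1]
  = √306
  ≈ 17.49

17.49


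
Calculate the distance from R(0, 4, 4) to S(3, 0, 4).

d = √[(x₂-x₁)² + (y₂-y₁)² + (z₂-z₁)²]
  = √[3² + (-4)² + 0²]
  = √[9 + 16 + 0]
  = √25
  ≈ 5

5


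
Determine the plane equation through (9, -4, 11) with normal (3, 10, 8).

The plane through P with normal n = (a, b, c) satisfies n·(r - P) = 0,
i.e. ax + by + cz = a·x₀ + b·y₀ + c·z₀.
d = 3·9 + 10·(-4) + 8·11
  = 27 - 40 + 88
  = 75
Equation: 3x + 10y + 8z = 75

3x + 10y + 8z = 75


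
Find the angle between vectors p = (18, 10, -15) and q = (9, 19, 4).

p·q = 18·9 + 10·19 + (-15)·4 = 162 + 190 - 60 = 292
|p| = √(18² + 10² + (-15)²) = √649 ≈ 25.48
|q| = √(9² + 19² + 4²) = √458 ≈ 21.4
cos θ = (p·q)/(|p||q|) = 292/(25.48·21.4) ≈ 0.5356
θ = arccos(0.5356) ≈ 57.62°

57.62°


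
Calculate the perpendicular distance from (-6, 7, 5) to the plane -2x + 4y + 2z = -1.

distance = |a·x₀ + b·y₀ + c·z₀ - d| / √(a² + b² + c²)
  = |(-2)·(-6) + 4·7 + 2·5 - (-1)| / √((-2)² + 4² + 2²)
  = |12 + 28 + 10 + 1| / √(4 + 16 + 4)
  = |51| / √24
  = 51 / 4.899
  ≈ 10.41

10.41


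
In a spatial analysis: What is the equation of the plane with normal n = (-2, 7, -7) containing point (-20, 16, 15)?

The plane through P with normal n = (a, b, c) satisfies n·(r - P) = 0,
i.e. ax + by + cz = a·x₀ + b·y₀ + c·z₀.
d = (-2)·(-20) + 7·16 + (-7)·15
  = 40 + 112 - 105
  = 47
Equation: -2x + 7y - 7z = 47

-2x + 7y - 7z = 47


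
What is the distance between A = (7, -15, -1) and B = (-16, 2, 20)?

d = √[(x₂-x₁)² + (y₂-y₁)² + (z₂-z₁)²]
  = √[(-23)² + 17² + 21²]
  = √[529 + 289 + 441]
  = √1259
  ≈ 35.48

35.48


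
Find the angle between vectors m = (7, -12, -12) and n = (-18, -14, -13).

m·n = 7·(-18) + (-12)·(-14) + (-12)·(-13) = -126 + 168 + 156 = 198
|m| = √(7² + (-12)² + (-12)²) = √337 ≈ 18.36
|n| = √((-18)² + (-14)² + (-13)²) = √689 ≈ 26.25
cos θ = (m·n)/(|m||n|) = 198/(18.36·26.25) ≈ 0.4109
θ = arccos(0.4109) ≈ 65.74°

65.74°


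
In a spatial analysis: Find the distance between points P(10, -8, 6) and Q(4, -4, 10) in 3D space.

d = √[(x₂-x₁)² + (y₂-y₁)² + (z₂-z₁)²]
  = √[(-6)² + 4² + 4²]
  = √[36 + 16 + 16]
  = √68
  ≈ 8.246

8.246


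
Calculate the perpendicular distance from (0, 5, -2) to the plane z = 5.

distance = |a·x₀ + b·y₀ + c·z₀ - d| / √(a² + b² + c²)
  = |0·0 + 0·5 + 1·(-2) - 5| / √(0² + 0² + 1²)
  = |0 + 0 - 2 - 5| / √(0 + 0 + 1)
  = |-7| / √1
  = 7 / 1
  ≈ 7

7


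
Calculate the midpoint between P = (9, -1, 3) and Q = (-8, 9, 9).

M = ((x₁+x₂)/2, (y₁+y₂)/2, (z₁+z₂)/2)
  = ((9 - 8)/2, (-1 + 9)/2, (3 + 9)/2)
  = (1/2, 8/2, 12/2)
  = (0.5, 4, 6)

(0.5, 4, 6)


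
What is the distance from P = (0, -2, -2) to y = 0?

distance = |a·x₀ + b·y₀ + c·z₀ - d| / √(a² + b² + c²)
  = |0·0 + 1·(-2) + 0·(-2) - 0| / √(0² + 1² + 0²)
  = |0 - 2 + 0 + 0| / √(0 + 1 + 0)
  = |-2| / √1
  = 2 / 1
  ≈ 2

2


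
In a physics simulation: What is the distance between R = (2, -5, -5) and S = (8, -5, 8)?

d = √[(x₂-x₁)² + (y₂-y₁)² + (z₂-z₁)²]
  = √[6² + 0² + 13²]
  = √[36 + 0 + 169]
  = √205
  ≈ 14.32

14.32


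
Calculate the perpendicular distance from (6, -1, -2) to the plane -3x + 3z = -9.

distance = |a·x₀ + b·y₀ + c·z₀ - d| / √(a² + b² + c²)
  = |(-3)·6 + 0·(-1) + 3·(-2) - (-9)| / √((-3)² + 0² + 3²)
  = |-18 + 0 - 6 + 9| / √(9 + 0 + 9)
  = |-15| / √18
  = 15 / 4.243
  ≈ 3.536

3.536


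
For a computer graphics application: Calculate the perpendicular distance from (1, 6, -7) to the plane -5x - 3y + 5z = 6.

distance = |a·x₀ + b·y₀ + c·z₀ - d| / √(a² + b² + c²)
  = |(-5)·1 + (-3)·6 + 5·(-7) - 6| / √((-5)² + (-3)² + 5²)
  = |-5 - 18 - 35 - 6| / √(25 + 9 + 25)
  = |-64| / √59
  = 64 / 7.681
  ≈ 8.332

8.332


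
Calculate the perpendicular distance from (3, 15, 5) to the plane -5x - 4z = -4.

distance = |a·x₀ + b·y₀ + c·z₀ - d| / √(a² + b² + c²)
  = |(-5)·3 + 0·15 + (-4)·5 - (-4)| / √((-5)² + 0² + (-4)²)
  = |-15 + 0 - 20 + 4| / √(25 + 0 + 16)
  = |-31| / √41
  = 31 / 6.403
  ≈ 4.841

4.841


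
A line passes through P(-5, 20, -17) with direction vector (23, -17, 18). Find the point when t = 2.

P(t) = P + t·d
  = (-5 + 23·2, 20 + (-17)·2, -17 + 18·2)
  = (-5 + 46, 20 - 34, -17 + 36)
  = (41, -14, 19)

(41, -14, 19)


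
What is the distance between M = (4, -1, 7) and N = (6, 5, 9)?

d = √[(x₂-x₁)² + (y₂-y₁)² + (z₂-z₁)²]
  = √[2² + 6² + 2²]
  = √[4 + 36 + 4]
  = √44
  ≈ 6.633

6.633


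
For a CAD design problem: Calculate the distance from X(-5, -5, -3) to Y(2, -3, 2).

d = √[(x₂-x₁)² + (y₂-y₁)² + (z₂-z₁)²]
  = √[7² + 2² + 5²]
  = √[49 + 4 + 25]
  = √78
  ≈ 8.832

8.832


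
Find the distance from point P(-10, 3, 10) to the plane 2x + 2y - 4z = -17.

distance = |a·x₀ + b·y₀ + c·z₀ - d| / √(a² + b² + c²)
  = |2·(-10) + 2·3 + (-4)·10 - (-17)| / √(2² + 2² + (-4)²)
  = |-20 + 6 - 40 + 17| / √(4 + 4 + 16)
  = |-37| / √24
  = 37 / 4.899
  ≈ 7.553

7.553


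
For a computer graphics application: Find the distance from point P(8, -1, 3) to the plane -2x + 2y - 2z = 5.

distance = |a·x₀ + b·y₀ + c·z₀ - d| / √(a² + b² + c²)
  = |(-2)·8 + 2·(-1) + (-2)·3 - 5| / √((-2)² + 2² + (-2)²)
  = |-16 - 2 - 6 - 5| / √(4 + 4 + 4)
  = |-29| / √12
  = 29 / 3.464
  ≈ 8.372

8.372


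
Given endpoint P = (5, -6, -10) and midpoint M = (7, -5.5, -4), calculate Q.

Q = 2M - P
  = (2·7 - 5, 2·(-5.5) - (-6), 2·(-4) - (-10))
  = (14 - 5, -11 + 6, -8 + 10)
  = (9, -5, 2)

(9, -5, 2)


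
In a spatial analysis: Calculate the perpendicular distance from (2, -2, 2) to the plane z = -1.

distance = |a·x₀ + b·y₀ + c·z₀ - d| / √(a² + b² + c²)
  = |0·2 + 0·(-2) + 1·2 - (-1)| / √(0² + 0² + 1²)
  = |0 + 0 + 2 + 1| / √(0 + 0 + 1)
  = |3| / √1
  = 3 / 1
  ≈ 3

3


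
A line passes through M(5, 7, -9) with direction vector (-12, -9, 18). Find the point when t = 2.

P(t) = M + t·d
  = (5 + (-12)·2, 7 + (-9)·2, -9 + 18·2)
  = (5 - 24, 7 - 18, -9 + 36)
  = (-19, -11, 27)

(-19, -11, 27)


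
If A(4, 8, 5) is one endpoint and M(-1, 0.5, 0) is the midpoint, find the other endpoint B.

B = 2M - A
  = (2·(-1) - 4, 2·0.5 - 8, 2·0 - 5)
  = (-2 - 4, 1 - 8, 0 - 5)
  = (-6, -7, -5)

(-6, -7, -5)


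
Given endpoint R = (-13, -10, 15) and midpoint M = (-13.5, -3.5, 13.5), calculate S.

S = 2M - R
  = (2·(-13.5) - (-13), 2·(-3.5) - (-10), 2·13.5 - 15)
  = (-27 + 13, -7 + 10, 27 - 15)
  = (-14, 3, 12)

(-14, 3, 12)


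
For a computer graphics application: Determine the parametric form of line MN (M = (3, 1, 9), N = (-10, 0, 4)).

Direction vector d = N - M = (-10 - 3, 0 - 1, 4 - 9) = (-13, -1, -5)
Parametric form r = M + t·d:
x = 3 - 13t, y = 1 - t, z = 9 - 5t

x = 3 - 13t, y = 1 - t, z = 9 - 5t


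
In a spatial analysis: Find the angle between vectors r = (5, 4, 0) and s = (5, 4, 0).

r·s = 5·5 + 4·4 + 0·0 = 25 + 16 + 0 = 41
|r| = √(5² + 4² + 0²) = √41 ≈ 6.403
|s| = √(5² + 4² + 0²) = √41 ≈ 6.403
cos θ = (r·s)/(|r||s|) = 41/(6.403·6.403) ≈ 1
θ = arccos(1) ≈ 0°

0°


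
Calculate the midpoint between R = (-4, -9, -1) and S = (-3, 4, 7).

M = ((x₁+x₂)/2, (y₁+y₂)/2, (z₁+z₂)/2)
  = ((-4 - 3)/2, (-9 + 4)/2, (-1 + 7)/2)
  = (-7/2, -5/2, 6/2)
  = (-3.5, -2.5, 3)

(-3.5, -2.5, 3)


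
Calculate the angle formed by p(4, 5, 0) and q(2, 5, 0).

p·q = 4·2 + 5·5 + 0·0 = 8 + 25 + 0 = 33
|p| = √(4² + 5² + 0²) = √41 ≈ 6.403
|q| = √(2² + 5² + 0²) = √29 ≈ 5.385
cos θ = (p·q)/(|p||q|) = 33/(6.403·5.385) ≈ 0.957
θ = arccos(0.957) ≈ 16.86°

16.86°


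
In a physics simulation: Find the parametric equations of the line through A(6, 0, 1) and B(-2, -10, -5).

Direction vector d = B - A = (-2 - 6, -10 + 0, -5 - 1) = (-8, -10, -6)
Parametric form r = A + t·d:
x = 6 - 8t, y = 0 - 10t, z = 1 - 6t

x = 6 - 8t, y = 0 - 10t, z = 1 - 6t


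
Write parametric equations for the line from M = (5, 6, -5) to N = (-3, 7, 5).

Direction vector d = N - M = (-3 - 5, 7 - 6, 5 + 5) = (-8, 1, 10)
Parametric form r = M + t·d:
x = 5 - 8t, y = 6 + t, z = -5 + 10t

x = 5 - 8t, y = 6 + t, z = -5 + 10t


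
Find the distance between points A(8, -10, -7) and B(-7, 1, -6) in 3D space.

d = √[(x₂-x₁)² + (y₂-y₁)² + (z₂-z₁)²]
  = √[(-15)² + 11² + 1²]
  = √[225 + 121 + 1]
  = √347
  ≈ 18.63

18.63


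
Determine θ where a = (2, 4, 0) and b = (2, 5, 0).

a·b = 2·2 + 4·5 + 0·0 = 4 + 20 + 0 = 24
|a| = √(2² + 4² + 0²) = √20 ≈ 4.472
|b| = √(2² + 5² + 0²) = √29 ≈ 5.385
cos θ = (a·b)/(|a||b|) = 24/(4.472·5.385) ≈ 0.9965
θ = arccos(0.9965) ≈ 4.764°

4.764°


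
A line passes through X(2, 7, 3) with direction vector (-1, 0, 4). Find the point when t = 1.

P(t) = X + t·d
  = (2 + (-1)·1, 7 + 0·1, 3 + 4·1)
  = (2 - 1, 7 + 0, 3 + 4)
  = (1, 7, 7)

(1, 7, 7)


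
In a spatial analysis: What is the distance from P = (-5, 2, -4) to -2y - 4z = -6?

distance = |a·x₀ + b·y₀ + c·z₀ - d| / √(a² + b² + c²)
  = |0·(-5) + (-2)·2 + (-4)·(-4) - (-6)| / √(0² + (-2)² + (-4)²)
  = |0 - 4 + 16 + 6| / √(0 + 4 + 16)
  = |18| / √20
  = 18 / 4.472
  ≈ 4.025

4.025


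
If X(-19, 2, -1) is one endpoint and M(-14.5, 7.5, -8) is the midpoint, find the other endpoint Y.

Y = 2M - X
  = (2·(-14.5) - (-19), 2·7.5 - 2, 2·(-8) - (-1))
  = (-29 + 19, 15 - 2, -16 + 1)
  = (-10, 13, -15)

(-10, 13, -15)


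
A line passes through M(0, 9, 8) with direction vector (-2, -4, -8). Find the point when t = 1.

P(t) = M + t·d
  = (0 + (-2)·1, 9 + (-4)·1, 8 + (-8)·1)
  = (0 - 2, 9 - 4, 8 - 8)
  = (-2, 5, 0)

(-2, 5, 0)


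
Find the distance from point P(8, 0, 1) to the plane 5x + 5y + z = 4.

distance = |a·x₀ + b·y₀ + c·z₀ - d| / √(a² + b² + c²)
  = |5·8 + 5·0 + 1·1 - 4| / √(5² + 5² + 1²)
  = |40 + 0 + 1 - 4| / √(25 + 25 + 1)
  = |37| / √51
  = 37 / 7.141
  ≈ 5.181

5.181


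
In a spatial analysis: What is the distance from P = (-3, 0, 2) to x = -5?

distance = |a·x₀ + b·y₀ + c·z₀ - d| / √(a² + b² + c²)
  = |1·(-3) + 0·0 + 0·2 - (-5)| / √(1² + 0² + 0²)
  = |-3 + 0 + 0 + 5| / √(1 + 0 + 0)
  = |2| / √1
  = 2 / 1
  ≈ 2

2


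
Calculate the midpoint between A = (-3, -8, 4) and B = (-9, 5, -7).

M = ((x₁+x₂)/2, (y₁+y₂)/2, (z₁+z₂)/2)
  = ((-3 - 9)/2, (-8 + 5)/2, (4 - 7)/2)
  = (-12/2, -3/2, -3/2)
  = (-6, -1.5, -1.5)

(-6, -1.5, -1.5)


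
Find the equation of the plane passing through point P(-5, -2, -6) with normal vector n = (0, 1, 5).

The plane through P with normal n = (a, b, c) satisfies n·(r - P) = 0,
i.e. ax + by + cz = a·x₀ + b·y₀ + c·z₀.
d = 0·(-5) + 1·(-2) + 5·(-6)
  = 0 - 2 - 30
  = -32
Equation: y + 5z = -32

y + 5z = -32


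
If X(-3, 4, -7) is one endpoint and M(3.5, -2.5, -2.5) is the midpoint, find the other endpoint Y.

Y = 2M - X
  = (2·3.5 - (-3), 2·(-2.5) - 4, 2·(-2.5) - (-7))
  = (7 + 3, -5 - 4, -5 + 7)
  = (10, -9, 2)

(10, -9, 2)


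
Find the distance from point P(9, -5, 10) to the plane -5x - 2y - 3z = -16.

distance = |a·x₀ + b·y₀ + c·z₀ - d| / √(a² + b² + c²)
  = |(-5)·9 + (-2)·(-5) + (-3)·10 - (-16)| / √((-5)² + (-2)² + (-3)²)
  = |-45 + 10 - 30 + 16| / √(25 + 4 + 9)
  = |-49| / √38
  = 49 / 6.164
  ≈ 7.949

7.949


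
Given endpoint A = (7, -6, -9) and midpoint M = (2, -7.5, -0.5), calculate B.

B = 2M - A
  = (2·2 - 7, 2·(-7.5) - (-6), 2·(-0.5) - (-9))
  = (4 - 7, -15 + 6, -1 + 9)
  = (-3, -9, 8)

(-3, -9, 8)


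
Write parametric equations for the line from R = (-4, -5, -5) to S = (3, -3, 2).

Direction vector d = S - R = (3 + 4, -3 + 5, 2 + 5) = (7, 2, 7)
Parametric form r = R + t·d:
x = -4 + 7t, y = -5 + 2t, z = -5 + 7t

x = -4 + 7t, y = -5 + 2t, z = -5 + 7t


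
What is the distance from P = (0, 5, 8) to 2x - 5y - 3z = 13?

distance = |a·x₀ + b·y₀ + c·z₀ - d| / √(a² + b² + c²)
  = |2·0 + (-5)·5 + (-3)·8 - 13| / √(2² + (-5)² + (-3)²)
  = |0 - 25 - 24 - 13| / √(4 + 25 + 9)
  = |-62| / √38
  = 62 / 6.164
  ≈ 10.06

10.06


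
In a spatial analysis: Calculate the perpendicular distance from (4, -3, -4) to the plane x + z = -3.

distance = |a·x₀ + b·y₀ + c·z₀ - d| / √(a² + b² + c²)
  = |1·4 + 0·(-3) + 1·(-4) - (-3)| / √(1² + 0² + 1²)
  = |4 + 0 - 4 + 3| / √(1 + 0 + 1)
  = |3| / √2
  = 3 / 1.414
  ≈ 2.121

2.121


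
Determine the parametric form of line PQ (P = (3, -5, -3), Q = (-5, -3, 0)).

Direction vector d = Q - P = (-5 - 3, -3 + 5, 0 + 3) = (-8, 2, 3)
Parametric form r = P + t·d:
x = 3 - 8t, y = -5 + 2t, z = -3 + 3t

x = 3 - 8t, y = -5 + 2t, z = -3 + 3t


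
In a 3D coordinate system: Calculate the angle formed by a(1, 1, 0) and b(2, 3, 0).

a·b = 1·2 + 1·3 + 0·0 = 2 + 3 + 0 = 5
|a| = √(1² + 1² + 0²) = √2 ≈ 1.414
|b| = √(2² + 3² + 0²) = √13 ≈ 3.606
cos θ = (a·b)/(|a||b|) = 5/(1.414·3.606) ≈ 0.9806
θ = arccos(0.9806) ≈ 11.31°

11.31°


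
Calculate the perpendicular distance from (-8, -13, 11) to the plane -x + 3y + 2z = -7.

distance = |a·x₀ + b·y₀ + c·z₀ - d| / √(a² + b² + c²)
  = |(-1)·(-8) + 3·(-13) + 2·11 - (-7)| / √((-1)² + 3² + 2²)
  = |8 - 39 + 22 + 7| / √(1 + 9 + 4)
  = |-2| / √14
  = 2 / 3.742
  ≈ 0.5345

0.5345


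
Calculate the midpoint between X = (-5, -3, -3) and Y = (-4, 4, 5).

M = ((x₁+x₂)/2, (y₁+y₂)/2, (z₁+z₂)/2)
  = ((-5 - 4)/2, (-3 + 4)/2, (-3 + 5)/2)
  = (-9/2, 1/2, 2/2)
  = (-4.5, 0.5, 1)

(-4.5, 0.5, 1)


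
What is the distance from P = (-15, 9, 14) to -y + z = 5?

distance = |a·x₀ + b·y₀ + c·z₀ - d| / √(a² + b² + c²)
  = |0·(-15) + (-1)·9 + 1·14 - 5| / √(0² + (-1)² + 1²)
  = |0 - 9 + 14 - 5| / √(0 + 1 + 1)
  = |0| / √2
  = 0 / 1.414
  ≈ 0

0


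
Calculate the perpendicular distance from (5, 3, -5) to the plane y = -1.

distance = |a·x₀ + b·y₀ + c·z₀ - d| / √(a² + b² + c²)
  = |0·5 + 1·3 + 0·(-5) - (-1)| / √(0² + 1² + 0²)
  = |0 + 3 + 0 + 1| / √(0 + 1 + 0)
  = |4| / √1
  = 4 / 1
  ≈ 4

4


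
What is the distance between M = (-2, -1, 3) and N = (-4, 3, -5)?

d = √[(x₂-x₁)² + (y₂-y₁)² + (z₂-z₁)²]
  = √[(-2)² + 4² + (-8)²]
  = √[4 + 16 + 64]
  = √84
  ≈ 9.165

9.165


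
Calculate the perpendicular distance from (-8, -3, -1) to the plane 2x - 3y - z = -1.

distance = |a·x₀ + b·y₀ + c·z₀ - d| / √(a² + b² + c²)
  = |2·(-8) + (-3)·(-3) + (-1)·(-1) - (-1)| / √(2² + (-3)² + (-1)²)
  = |-16 + 9 + 1 + 1| / √(4 + 9 + 1)
  = |-5| / √14
  = 5 / 3.742
  ≈ 1.336

1.336


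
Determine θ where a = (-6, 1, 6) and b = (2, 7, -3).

a·b = (-6)·2 + 1·7 + 6·(-3) = -12 + 7 - 18 = -23
|a| = √((-6)² + 1² + 6²) = √73 ≈ 8.544
|b| = √(2² + 7² + (-3)²) = √62 ≈ 7.874
cos θ = (a·b)/(|a||b|) = -23/(8.544·7.874) ≈ -0.3419
θ = arccos(-0.3419) ≈ 110°

110°


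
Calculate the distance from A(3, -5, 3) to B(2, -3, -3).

d = √[(x₂-x₁)² + (y₂-y₁)² + (z₂-z₁)²]
  = √[(-1)² + 2² + (-6)²]
  = √[1 + 4 + 36]
  = √41
  ≈ 6.403

6.403


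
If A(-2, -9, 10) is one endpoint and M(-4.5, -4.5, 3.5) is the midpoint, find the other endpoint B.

B = 2M - A
  = (2·(-4.5) - (-2), 2·(-4.5) - (-9), 2·3.5 - 10)
  = (-9 + 2, -9 + 9, 7 - 10)
  = (-7, 0, -3)

(-7, 0, -3)


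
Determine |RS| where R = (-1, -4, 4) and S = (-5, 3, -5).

d = √[(x₂-x₁)² + (y₂-y₁)² + (z₂-z₁)²]
  = √[(-4)² + 7² + (-9)²]
  = √[16 + 49 + 81]
  = √146
  ≈ 12.08

12.08


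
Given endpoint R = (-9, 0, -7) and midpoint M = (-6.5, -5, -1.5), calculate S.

S = 2M - R
  = (2·(-6.5) - (-9), 2·(-5) - 0, 2·(-1.5) - (-7))
  = (-13 + 9, -10 + 0, -3 + 7)
  = (-4, -10, 4)

(-4, -10, 4)


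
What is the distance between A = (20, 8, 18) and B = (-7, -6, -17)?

d = √[(x₂-x₁)² + (y₂-y₁)² + (z₂-z₁)²]
  = √[(-27)² + (-14)² + (-35)²]
  = √[729 + 196 + 1225]
  = √2150
  ≈ 46.37

46.37


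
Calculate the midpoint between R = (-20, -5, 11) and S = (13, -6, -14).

M = ((x₁+x₂)/2, (y₁+y₂)/2, (z₁+z₂)/2)
  = ((-20 + 13)/2, (-5 - 6)/2, (11 - 14)/2)
  = (-7/2, -11/2, -3/2)
  = (-3.5, -5.5, -1.5)

(-3.5, -5.5, -1.5)


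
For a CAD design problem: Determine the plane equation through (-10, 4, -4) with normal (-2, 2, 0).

The plane through P with normal n = (a, b, c) satisfies n·(r - P) = 0,
i.e. ax + by + cz = a·x₀ + b·y₀ + c·z₀.
d = (-2)·(-10) + 2·4 + 0·(-4)
  = 20 + 8 + 0
  = 28
Equation: -2x + 2y = 28

-2x + 2y = 28


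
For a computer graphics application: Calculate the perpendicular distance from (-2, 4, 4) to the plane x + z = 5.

distance = |a·x₀ + b·y₀ + c·z₀ - d| / √(a² + b² + c²)
  = |1·(-2) + 0·4 + 1·4 - 5| / √(1² + 0² + 1²)
  = |-2 + 0 + 4 - 5| / √(1 + 0 + 1)
  = |-3| / √2
  = 3 / 1.414
  ≈ 2.121

2.121


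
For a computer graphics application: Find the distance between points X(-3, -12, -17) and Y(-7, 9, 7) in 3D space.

d = √[(x₂-x₁)² + (y₂-y₁)² + (z₂-z₁)²]
  = √[(-4)² + 21² + 24²]
  = √[16 + 441 + 576]
  = √1033
  ≈ 32.14

32.14


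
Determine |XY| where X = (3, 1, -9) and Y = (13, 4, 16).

d = √[(x₂-x₁)² + (y₂-y₁)² + (z₂-z₁)²]
  = √[10² + 3² + 25²]
  = √[100 + 9 + 625]
  = √734
  ≈ 27.09

27.09


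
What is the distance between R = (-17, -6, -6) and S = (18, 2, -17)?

d = √[(x₂-x₁)² + (y₂-y₁)² + (z₂-z₁)²]
  = √[35² + 8² + (-11)²]
  = √[1225 + 64 + 121]
  = √1410
  ≈ 37.55

37.55


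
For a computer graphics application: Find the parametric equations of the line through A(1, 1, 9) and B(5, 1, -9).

Direction vector d = B - A = (5 - 1, 1 - 1, -9 - 9) = (4, 0, -18)
Parametric form r = A + t·d:
x = 1 + 4t, y = 1, z = 9 - 18t

x = 1 + 4t, y = 1, z = 9 - 18t


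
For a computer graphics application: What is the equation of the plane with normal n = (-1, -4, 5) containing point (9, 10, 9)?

The plane through P with normal n = (a, b, c) satisfies n·(r - P) = 0,
i.e. ax + by + cz = a·x₀ + b·y₀ + c·z₀.
d = (-1)·9 + (-4)·10 + 5·9
  = -9 - 40 + 45
  = -4
Equation: -x - 4y + 5z = -4

-x - 4y + 5z = -4


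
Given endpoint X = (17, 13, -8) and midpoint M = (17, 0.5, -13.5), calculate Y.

Y = 2M - X
  = (2·17 - 17, 2·0.5 - 13, 2·(-13.5) - (-8))
  = (34 - 17, 1 - 13, -27 + 8)
  = (17, -12, -19)

(17, -12, -19)


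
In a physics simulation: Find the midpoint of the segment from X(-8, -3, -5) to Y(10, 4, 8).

M = ((x₁+x₂)/2, (y₁+y₂)/2, (z₁+z₂)/2)
  = ((-8 + 10)/2, (-3 + 4)/2, (-5 + 8)/2)
  = (2/2, 1/2, 3/2)
  = (1, 0.5, 1.5)

(1, 0.5, 1.5)


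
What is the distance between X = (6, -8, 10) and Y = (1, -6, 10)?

d = √[(x₂-x₁)² + (y₂-y₁)² + (z₂-z₁)²]
  = √[(-5)² + 2² + 0²]
  = √[25 + 4 + 0]
  = √29
  ≈ 5.385

5.385


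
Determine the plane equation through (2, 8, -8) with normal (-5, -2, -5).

The plane through P with normal n = (a, b, c) satisfies n·(r - P) = 0,
i.e. ax + by + cz = a·x₀ + b·y₀ + c·z₀.
d = (-5)·2 + (-2)·8 + (-5)·(-8)
  = -10 - 16 + 40
  = 14
Equation: -5x - 2y - 5z = 14

-5x - 2y - 5z = 14


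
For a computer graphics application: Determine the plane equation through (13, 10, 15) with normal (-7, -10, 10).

The plane through P with normal n = (a, b, c) satisfies n·(r - P) = 0,
i.e. ax + by + cz = a·x₀ + b·y₀ + c·z₀.
d = (-7)·13 + (-10)·10 + 10·15
  = -91 - 100 + 150
  = -41
Equation: -7x - 10y + 10z = -41

-7x - 10y + 10z = -41


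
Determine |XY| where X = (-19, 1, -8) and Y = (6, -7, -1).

d = √[(x₂-x₁)² + (y₂-y₁)² + (z₂-z₁)²]
  = √[25² + (-8)² + 7²]
  = √[625 + 64 + 49]
  = √738
  ≈ 27.17

27.17


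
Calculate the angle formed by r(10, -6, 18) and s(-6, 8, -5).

r·s = 10·(-6) + (-6)·8 + 18·(-5) = -60 - 48 - 90 = -198
|r| = √(10² + (-6)² + 18²) = √460 ≈ 21.45
|s| = √((-6)² + 8² + (-5)²) = √125 ≈ 11.18
cos θ = (r·s)/(|r||s|) = -198/(21.45·11.18) ≈ -0.8257
θ = arccos(-0.8257) ≈ 145.7°

145.7°


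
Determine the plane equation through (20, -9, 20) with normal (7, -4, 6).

The plane through P with normal n = (a, b, c) satisfies n·(r - P) = 0,
i.e. ax + by + cz = a·x₀ + b·y₀ + c·z₀.
d = 7·20 + (-4)·(-9) + 6·20
  = 140 + 36 + 120
  = 296
Equation: 7x - 4y + 6z = 296

7x - 4y + 6z = 296


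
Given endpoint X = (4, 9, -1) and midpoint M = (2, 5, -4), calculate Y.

Y = 2M - X
  = (2·2 - 4, 2·5 - 9, 2·(-4) - (-1))
  = (4 - 4, 10 - 9, -8 + 1)
  = (0, 1, -7)

(0, 1, -7)


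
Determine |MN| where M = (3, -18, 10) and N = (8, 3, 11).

d = √[(x₂-x₁)² + (y₂-y₁)² + (z₂-z₁)²]
  = √[5² + 21² + 1²]
  = √[25 + 441 + 1]
  = √467
  ≈ 21.61

21.61


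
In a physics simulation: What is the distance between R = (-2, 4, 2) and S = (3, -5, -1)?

d = √[(x₂-x₁)² + (y₂-y₁)² + (z₂-z₁)²]
  = √[5² + (-9)² + (-3)²]
  = √[25 + 81 + 9]
  = √115
  ≈ 10.72

10.72


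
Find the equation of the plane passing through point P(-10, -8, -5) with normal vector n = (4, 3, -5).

The plane through P with normal n = (a, b, c) satisfies n·(r - P) = 0,
i.e. ax + by + cz = a·x₀ + b·y₀ + c·z₀.
d = 4·(-10) + 3·(-8) + (-5)·(-5)
  = -40 - 24 + 25
  = -39
Equation: 4x + 3y - 5z = -39

4x + 3y - 5z = -39


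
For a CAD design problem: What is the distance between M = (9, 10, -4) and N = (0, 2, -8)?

d = √[(x₂-x₁)² + (y₂-y₁)² + (z₂-z₁)²]
  = √[(-9)² + (-8)² + (-4)²]
  = √[81 + 64 + 16]
  = √161
  ≈ 12.69

12.69


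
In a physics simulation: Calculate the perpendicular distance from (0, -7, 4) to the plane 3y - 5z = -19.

distance = |a·x₀ + b·y₀ + c·z₀ - d| / √(a² + b² + c²)
  = |0·0 + 3·(-7) + (-5)·4 - (-19)| / √(0² + 3² + (-5)²)
  = |0 - 21 - 20 + 19| / √(0 + 9 + 25)
  = |-22| / √34
  = 22 / 5.831
  ≈ 3.773

3.773


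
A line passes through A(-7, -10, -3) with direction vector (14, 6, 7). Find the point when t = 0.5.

P(t) = A + t·d
  = (-7 + 14·0.5, -10 + 6·0.5, -3 + 7·0.5)
  = (-7 + 7, -10 + 3, -3 + 3.5)
  = (0, -7, 0.5)

(0, -7, 0.5)


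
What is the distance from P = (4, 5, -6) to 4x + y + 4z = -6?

distance = |a·x₀ + b·y₀ + c·z₀ - d| / √(a² + b² + c²)
  = |4·4 + 1·5 + 4·(-6) - (-6)| / √(4² + 1² + 4²)
  = |16 + 5 - 24 + 6| / √(16 + 1 + 16)
  = |3| / √33
  = 3 / 5.745
  ≈ 0.5222

0.5222


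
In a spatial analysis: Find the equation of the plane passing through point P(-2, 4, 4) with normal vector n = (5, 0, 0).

The plane through P with normal n = (a, b, c) satisfies n·(r - P) = 0,
i.e. ax + by + cz = a·x₀ + b·y₀ + c·z₀.
d = 5·(-2) + 0·4 + 0·4
  = -10 + 0 + 0
  = -10
Equation: 5x = -10

5x = -10


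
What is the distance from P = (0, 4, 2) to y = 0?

distance = |a·x₀ + b·y₀ + c·z₀ - d| / √(a² + b² + c²)
  = |0·0 + 1·4 + 0·2 - 0| / √(0² + 1² + 0²)
  = |0 + 4 + 0 + 0| / √(0 + 1 + 0)
  = |4| / √1
  = 4 / 1
  ≈ 4

4


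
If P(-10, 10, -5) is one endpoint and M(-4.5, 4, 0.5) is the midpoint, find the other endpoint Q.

Q = 2M - P
  = (2·(-4.5) - (-10), 2·4 - 10, 2·0.5 - (-5))
  = (-9 + 10, 8 - 10, 1 + 5)
  = (1, -2, 6)

(1, -2, 6)


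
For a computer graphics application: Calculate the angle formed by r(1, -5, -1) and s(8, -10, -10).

r·s = 1·8 + (-5)·(-10) + (-1)·(-10) = 8 + 50 + 10 = 68
|r| = √(1² + (-5)² + (-1)²) = √27 ≈ 5.196
|s| = √(8² + (-10)² + (-10)²) = √264 ≈ 16.25
cos θ = (r·s)/(|r||s|) = 68/(5.196·16.25) ≈ 0.8054
θ = arccos(0.8054) ≈ 36.35°

36.35°


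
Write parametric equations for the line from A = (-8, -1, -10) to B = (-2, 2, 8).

Direction vector d = B - A = (-2 + 8, 2 + 1, 8 + 10) = (6, 3, 18)
Parametric form r = A + t·d:
x = -8 + 6t, y = -1 + 3t, z = -10 + 18t

x = -8 + 6t, y = -1 + 3t, z = -10 + 18t
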